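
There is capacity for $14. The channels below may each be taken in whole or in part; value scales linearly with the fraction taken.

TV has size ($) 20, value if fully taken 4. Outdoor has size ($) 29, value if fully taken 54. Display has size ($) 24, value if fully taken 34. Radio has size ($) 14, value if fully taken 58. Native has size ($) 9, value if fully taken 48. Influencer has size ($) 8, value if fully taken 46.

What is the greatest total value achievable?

78

Rank by value-to-size ratio: Influencer 46/8≈5.75, Native 48/9≈5.33, Radio 58/14≈4.14, Outdoor 54/29≈1.86, Display 34/24≈1.42, TV 4/20≈0.2.
Take all of Influencer (8 $, value 46) → 6 $ left.
6 $ left: a 6/9 share of Native gives 48×6/9 = 32.
Total value = 78.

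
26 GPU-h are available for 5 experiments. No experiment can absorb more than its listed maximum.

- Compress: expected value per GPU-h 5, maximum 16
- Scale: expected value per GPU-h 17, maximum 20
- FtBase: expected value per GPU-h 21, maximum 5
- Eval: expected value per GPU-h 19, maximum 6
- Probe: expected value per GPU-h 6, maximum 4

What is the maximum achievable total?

Rank by expected value per GPU-h: FtBase 21 > Eval 19 > Scale 17 > Probe 6 > Compress 5.
FtBase: +5 to 5 (cap) — 21 left.
Eval: +6 to 6 (cap) — 15 left.
Scale has room for 20 but only 15 remain, so it gets 15.
Total = 17×15 + 21×5 + 19×6 = 474.

474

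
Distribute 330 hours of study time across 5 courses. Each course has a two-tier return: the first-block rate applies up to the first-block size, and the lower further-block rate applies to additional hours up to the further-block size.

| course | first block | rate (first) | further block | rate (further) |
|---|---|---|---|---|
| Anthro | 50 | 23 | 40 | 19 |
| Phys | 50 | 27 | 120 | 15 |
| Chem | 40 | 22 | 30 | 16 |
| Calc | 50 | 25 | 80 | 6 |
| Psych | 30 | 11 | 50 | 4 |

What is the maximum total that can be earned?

6920

Rank every tier by rate: Phys/first 27 > Calc/first 25 > Anthro/first 23 > Chem/first 22 > Anthro/second 19 > Chem/second 16 > Phys/second 15 > Psych/first 11 > Calc/second 6 > Psych/second 4.
Fill Phys first block (50 at 27) → 280 left.
Calc/first (25): +50 → 230 left.
Anthro first at 23: fill all 50 → 180 left.
Chem/first (22): +40 → 140 left.
Anthro second at 19: fill all 40 → 100 left.
Chem second at 16: fill all 30 → 70 left.
70 remain; put them into Phys second at 15.
Total = 27×50 + 25×50 + 23×50 + 22×40 + 19×40 + 16×30 + 15×70 = 6920.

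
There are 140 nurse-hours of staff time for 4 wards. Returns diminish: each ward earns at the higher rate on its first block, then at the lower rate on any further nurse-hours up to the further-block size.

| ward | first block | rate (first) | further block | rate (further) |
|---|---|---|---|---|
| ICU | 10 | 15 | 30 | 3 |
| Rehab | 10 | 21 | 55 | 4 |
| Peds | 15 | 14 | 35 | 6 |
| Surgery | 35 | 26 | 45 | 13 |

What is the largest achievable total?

Treat each block as its own option and order by rate: Surgery/first 26 > Rehab/first 21 > ICU/first 15 > Peds/first 14 > Surgery/second 13 > Peds/second 6 > Rehab/second 4 > ICU/second 3.
Fill Surgery first block (35 at 26) → 105 left.
Rehab/first (21): +10 → 95 left.
ICU first at 15: fill all 10 → 85 left.
Peds/first (14): +15 → 70 left.
Fill Surgery second block (45 at 13) → 25 left.
25 remain; put them into Peds second at 6.
Total = 26×35 + 21×10 + 15×10 + 14×15 + 13×45 + 6×25 = 2215.

2215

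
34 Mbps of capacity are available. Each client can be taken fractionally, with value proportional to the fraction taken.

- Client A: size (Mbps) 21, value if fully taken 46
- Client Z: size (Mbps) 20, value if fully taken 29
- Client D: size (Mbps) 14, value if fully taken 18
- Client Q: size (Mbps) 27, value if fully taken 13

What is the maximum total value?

Rank by value-to-size ratio: Client A 46/21≈2.19, Client Z 29/20≈1.45, Client D 18/14≈1.29, Client Q 13/27≈0.481.
All 21 Mbps of Client A fit (value 46) — 13 remain.
13 Mbps left: a 13/20 share of Client Z gives 29×13/20 = 18.85.
Total value = 64.85.

64.85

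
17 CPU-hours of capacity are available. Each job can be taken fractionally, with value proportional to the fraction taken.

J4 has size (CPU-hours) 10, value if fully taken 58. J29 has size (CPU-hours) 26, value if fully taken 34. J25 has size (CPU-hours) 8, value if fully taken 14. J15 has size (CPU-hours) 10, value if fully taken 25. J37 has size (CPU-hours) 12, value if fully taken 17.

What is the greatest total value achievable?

75.5

Best value per unit of size first: J4 58/10≈5.8, J15 25/10≈2.5, J25 14/8≈1.75, J37 17/12≈1.42, J29 34/26≈1.31.
All 10 CPU-hours of J4 fit (value 58) — 7 remain.
Only 7 CPU-hours remain; take 7/10 of J15 for value 25×7/10 = 17.5.
Total value = 75.5.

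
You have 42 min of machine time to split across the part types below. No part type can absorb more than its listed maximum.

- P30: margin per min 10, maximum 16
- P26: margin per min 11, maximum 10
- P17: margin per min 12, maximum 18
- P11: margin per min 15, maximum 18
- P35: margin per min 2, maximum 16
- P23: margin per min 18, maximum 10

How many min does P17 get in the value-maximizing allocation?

14

Order the part types by margin per min: P23 18 > P11 15 > P17 12 > P26 11 > P30 10 > P35 2.
P23 takes 10 to reach its cap of 10 → 32 left.
Give P11 18 to hit its cap of 18 → 14 left.
P17: +14 (room for 18) → 14. Pool exhausted.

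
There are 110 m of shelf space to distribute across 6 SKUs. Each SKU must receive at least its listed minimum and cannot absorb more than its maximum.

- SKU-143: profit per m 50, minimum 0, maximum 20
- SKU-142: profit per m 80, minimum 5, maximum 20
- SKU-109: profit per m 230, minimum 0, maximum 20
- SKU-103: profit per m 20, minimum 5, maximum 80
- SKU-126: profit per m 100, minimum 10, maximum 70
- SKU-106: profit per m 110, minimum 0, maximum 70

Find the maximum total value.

Meeting every minimum uses 0+5+0+5+10+0 = 20 m, leaving 90.
Order the SKUs by profit per m: SKU-109 230 > SKU-106 110 > SKU-126 100 > SKU-142 80 > SKU-143 50 > SKU-103 20.
SKU-109: +20 to 20 (cap) → 70 left.
Give SKU-106 70 more to hit its cap of 70 → 0 left.
Total = 80×5 + 230×20 + 20×5 + 100×10 + 110×70 = 13800.

13800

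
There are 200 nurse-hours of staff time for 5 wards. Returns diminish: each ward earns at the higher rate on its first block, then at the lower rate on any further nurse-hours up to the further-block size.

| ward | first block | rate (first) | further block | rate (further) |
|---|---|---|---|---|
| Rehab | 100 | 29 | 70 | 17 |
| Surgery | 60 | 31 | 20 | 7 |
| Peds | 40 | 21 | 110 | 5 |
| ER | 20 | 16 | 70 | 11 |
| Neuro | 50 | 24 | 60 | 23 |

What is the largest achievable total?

Rank every tier by rate: Surgery/tier1 31 > Rehab/tier1 29 > Neuro/tier1 24 > Neuro/tier2 23 > Peds/tier1 21 > Rehab/tier2 17 > ER/tier1 16 > ER/tier2 11 > Surgery/tier2 7 > Peds/tier2 5.
Surgery tier1 at 31: fill all 60 — 140 left.
Rehab tier1 at 29: fill all 100 — 40 left.
40 remain; put them into Neuro tier1 at 24.
Total = 31×60 + 29×100 + 24×40 = 5720.

5720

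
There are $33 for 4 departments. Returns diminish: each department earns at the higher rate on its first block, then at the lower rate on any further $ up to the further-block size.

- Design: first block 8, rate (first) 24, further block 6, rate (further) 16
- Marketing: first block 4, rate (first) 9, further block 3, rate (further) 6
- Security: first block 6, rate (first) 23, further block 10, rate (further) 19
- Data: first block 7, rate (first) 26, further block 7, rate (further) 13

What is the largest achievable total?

Rank every tier by rate: Data/tier1 26 > Design/tier1 24 > Security/tier1 23 > Security/tier2 19 > Design/tier2 16 > Data/tier2 13 > Marketing/tier1 9 > Marketing/tier2 6.
Fill Data tier1 block (7 at 26) — 26 left.
Fill Design tier1 block (8 at 24) — 18 left.
Fill Security tier1 block (6 at 23) — 12 left.
Security/tier2 (19): +10 — 2 left.
Design tier2 at 16: only 2 left, fill 2.
Total = 26×7 + 24×8 + 23×6 + 19×10 + 16×2 = 734.

734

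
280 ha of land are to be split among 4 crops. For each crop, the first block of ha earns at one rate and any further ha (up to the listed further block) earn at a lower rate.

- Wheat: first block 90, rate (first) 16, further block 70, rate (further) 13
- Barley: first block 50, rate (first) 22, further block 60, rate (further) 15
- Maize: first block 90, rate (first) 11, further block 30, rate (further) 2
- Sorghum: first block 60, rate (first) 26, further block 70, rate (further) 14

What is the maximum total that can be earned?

Treat each block as its own option and order by rate: Sorghum/tier1 26 > Barley/tier1 22 > Wheat/tier1 16 > Barley/tier2 15 > Sorghum/tier2 14 > Wheat/tier2 13 > Maize/tier1 11 > Maize/tier2 2.
Sorghum/tier1 (26): +60 → 220 left.
Barley tier1 at 22: fill all 50 → 170 left.
Wheat/tier1 (16): +90 → 80 left.
Barley tier2 at 15: fill all 60 → 20 left.
20 remain; put them into Sorghum tier2 at 14.
Total = 26×60 + 22×50 + 16×90 + 15×60 + 14×20 = 5280.

5280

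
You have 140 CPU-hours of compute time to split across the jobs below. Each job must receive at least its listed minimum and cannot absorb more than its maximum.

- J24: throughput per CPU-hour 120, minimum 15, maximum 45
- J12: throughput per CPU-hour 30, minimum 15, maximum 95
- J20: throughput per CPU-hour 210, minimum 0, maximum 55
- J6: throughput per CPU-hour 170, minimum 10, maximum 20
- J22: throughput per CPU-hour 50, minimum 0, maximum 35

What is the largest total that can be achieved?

21050

Meeting every minimum uses 15+15+0+10+0 = 40 CPU-hours, leaving 100.
Highest throughput per CPU-hour first: J20 210 > J6 170 > J24 120 > J22 50 > J12 30.
Give J20 55 more to hit its cap of 55 ; 45 left.
J6: +10 to 20 (cap) ; 35 left.
J24 takes 30 more to reach its cap of 45 ; 5 left.
J22 has room for 35 more but only 5 remain, so it gets 5.
Total = 120×45 + 30×15 + 210×55 + 170×20 + 50×5 = 21050.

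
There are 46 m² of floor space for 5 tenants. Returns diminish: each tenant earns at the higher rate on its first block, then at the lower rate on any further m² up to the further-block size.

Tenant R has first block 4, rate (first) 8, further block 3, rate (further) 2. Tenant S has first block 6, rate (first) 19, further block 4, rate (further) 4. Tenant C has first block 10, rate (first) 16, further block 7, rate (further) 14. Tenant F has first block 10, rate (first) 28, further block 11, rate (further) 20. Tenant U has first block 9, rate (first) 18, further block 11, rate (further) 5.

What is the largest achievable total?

936

Order all 10 blocks by rate: Tenant F/T1 28 > Tenant F/T2 20 > Tenant S/T1 19 > Tenant U/T1 18 > Tenant C/T1 16 > Tenant C/T2 14 > Tenant R/T1 8 > Tenant U/T2 5 > Tenant S/T2 4 > Tenant R/T2 2.
Tenant F T1 at 28: fill all 10 ; 36 left.
Fill Tenant F T2 block (11 at 20) ; 25 left.
Tenant S/T1 (19): +6 ; 19 left.
Fill Tenant U T1 block (9 at 18) ; 10 left.
Tenant C T1 at 16: fill all 10 ; 0 left.
Total = 28×10 + 20×11 + 19×6 + 18×9 + 16×10 = 936.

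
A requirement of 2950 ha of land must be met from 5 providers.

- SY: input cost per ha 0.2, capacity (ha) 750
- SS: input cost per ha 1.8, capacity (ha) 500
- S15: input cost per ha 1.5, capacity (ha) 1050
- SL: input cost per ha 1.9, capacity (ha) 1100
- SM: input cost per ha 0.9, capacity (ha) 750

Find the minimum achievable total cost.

Fill from the cheapest provider first.
SY (0.2): use full 750 ; 2200 ha to go.
Take 750 from SM at 0.9 ; need 1450 more.
S15 at 1.5: take all 1050 ha ; 400 still needed.
SS at 1.8: take 400 of its 500 ; requirement met.
SL: unused.
Cost = 750×0.2 + 750×0.9 + 1050×1.5 + 400×1.8 = 3120.

3120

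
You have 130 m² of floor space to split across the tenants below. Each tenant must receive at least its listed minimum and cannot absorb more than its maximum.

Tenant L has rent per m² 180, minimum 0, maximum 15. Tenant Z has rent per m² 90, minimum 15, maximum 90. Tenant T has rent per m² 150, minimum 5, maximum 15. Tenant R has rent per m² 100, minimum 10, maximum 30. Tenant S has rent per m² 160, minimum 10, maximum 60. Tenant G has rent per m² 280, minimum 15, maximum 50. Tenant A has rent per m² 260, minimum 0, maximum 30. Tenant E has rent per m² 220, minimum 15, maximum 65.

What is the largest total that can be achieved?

Meeting every minimum uses 0+15+5+10+10+15+0+15 = 70 m², leaving 60.
Highest rent per m² first: Tenant G 280 > Tenant A 260 > Tenant E 220 > Tenant L 180 > Tenant S 160 > Tenant T 150 > Tenant R 100 > Tenant Z 90.
Tenant G: +35 to 50 (cap) ; 25 left.
Tenant A: +25 (room for 30) → 25. Pool exhausted.
Total = 90×15 + 150×5 + 100×10 + 160×10 + 280×50 + 260×25 + 220×15 = 28500.

28500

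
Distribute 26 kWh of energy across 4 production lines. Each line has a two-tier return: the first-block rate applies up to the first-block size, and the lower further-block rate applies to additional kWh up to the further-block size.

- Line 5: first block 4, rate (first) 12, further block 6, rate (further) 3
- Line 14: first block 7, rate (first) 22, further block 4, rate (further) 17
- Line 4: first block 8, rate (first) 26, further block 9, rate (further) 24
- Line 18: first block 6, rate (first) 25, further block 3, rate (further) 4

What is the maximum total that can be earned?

640

Order all 8 blocks by rate: Line 4/tier1 26 > Line 18/tier1 25 > Line 4/tier2 24 > Line 14/tier1 22 > Line 14/tier2 17 > Line 5/tier1 12 > Line 18/tier2 4 > Line 5/tier2 3.
Line 4 tier1 at 26: fill all 8 → 18 left.
Line 18 tier1 at 25: fill all 6 → 12 left.
Line 4 tier2 at 24: fill all 9 → 3 left.
Line 14/tier1: +3 of 7 at 22; pool empty.
Total = 26×8 + 25×6 + 24×9 + 22×3 = 640.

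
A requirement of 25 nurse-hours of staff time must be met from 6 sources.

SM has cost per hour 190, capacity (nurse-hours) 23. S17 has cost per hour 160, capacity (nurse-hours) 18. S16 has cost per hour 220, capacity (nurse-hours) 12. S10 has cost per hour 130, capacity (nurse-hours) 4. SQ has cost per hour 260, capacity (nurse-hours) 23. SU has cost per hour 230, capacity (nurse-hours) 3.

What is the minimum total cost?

3970

Use sources in increasing cost order.
S10 at 130: take all 4 nurse-hours ; 21 still needed.
Take 18 from S17 at 160 ; need 3 more.
Take 3 from SM at 190 to finish.
S16, SU, SQ: unused.
Cost = 4×130 + 18×160 + 3×190 = 3970.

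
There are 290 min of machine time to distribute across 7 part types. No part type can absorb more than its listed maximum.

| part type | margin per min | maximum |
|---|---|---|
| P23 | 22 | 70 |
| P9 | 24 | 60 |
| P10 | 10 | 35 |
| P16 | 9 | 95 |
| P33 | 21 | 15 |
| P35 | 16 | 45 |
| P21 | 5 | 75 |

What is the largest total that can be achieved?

4950

Rank by margin per min: P9 24 > P23 22 > P33 21 > P35 16 > P10 10 > P16 9 > P21 5.
P9 takes 60 to reach its cap of 60 — 230 left.
P23 takes 70 to reach its cap of 70 — 160 left.
Give P33 15 to hit its cap of 15 — 145 left.
P35 takes 45 to reach its cap of 45 — 100 left.
Give P10 35 to hit its cap of 35 — 65 left.
P16: +65 (room for 95) → 65. Pool exhausted.
Total = 22×70 + 24×60 + 10×35 + 9×65 + 21×15 + 16×45 = 4950.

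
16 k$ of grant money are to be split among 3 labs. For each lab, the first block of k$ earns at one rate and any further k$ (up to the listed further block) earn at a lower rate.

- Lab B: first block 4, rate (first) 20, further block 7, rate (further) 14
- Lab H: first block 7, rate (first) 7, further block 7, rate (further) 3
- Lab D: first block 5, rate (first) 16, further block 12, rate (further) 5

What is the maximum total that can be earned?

Order all 6 blocks by rate: Lab B/T1 20 > Lab D/T1 16 > Lab B/T2 14 > Lab H/T1 7 > Lab D/T2 5 > Lab H/T2 3.
Fill Lab B T1 block (4 at 20) ; 12 left.
Lab D/T1 (16): +5 ; 7 left.
Lab B T2 at 14: fill all 7 ; 0 left.
Total = 20×4 + 16×5 + 14×7 = 258.

258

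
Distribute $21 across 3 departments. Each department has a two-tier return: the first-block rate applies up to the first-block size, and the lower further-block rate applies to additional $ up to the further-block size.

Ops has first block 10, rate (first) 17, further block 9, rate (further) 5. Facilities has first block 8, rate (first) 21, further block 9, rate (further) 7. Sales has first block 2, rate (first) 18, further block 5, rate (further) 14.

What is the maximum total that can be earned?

Order all 6 blocks by rate: Facilities/tier1 21 > Sales/tier1 18 > Ops/tier1 17 > Sales/tier2 14 > Facilities/tier2 7 > Ops/tier2 5.
Facilities/tier1 (21): +8 → 13 left.
Fill Sales tier1 block (2 at 18) → 11 left.
Ops/tier1 (17): +10 → 1 left.
Sales/tier2: +1 of 5 at 14; pool empty.
Total = 21×8 + 18×2 + 17×10 + 14×1 = 388.

388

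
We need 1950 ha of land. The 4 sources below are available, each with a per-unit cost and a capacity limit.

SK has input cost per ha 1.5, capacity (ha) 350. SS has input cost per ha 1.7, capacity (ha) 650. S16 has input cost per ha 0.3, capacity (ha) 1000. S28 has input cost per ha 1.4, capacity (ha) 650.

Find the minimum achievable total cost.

Cheapest first:
S16 at 0.3: take all 1000 ha ; 950 still needed.
S28 at 1.4: take all 650 ha ; 300 still needed.
Take 300 from SK at 1.5 to finish.
SS: unused.
Cost = 1000×0.3 + 650×1.4 + 300×1.5 = 1660.

1660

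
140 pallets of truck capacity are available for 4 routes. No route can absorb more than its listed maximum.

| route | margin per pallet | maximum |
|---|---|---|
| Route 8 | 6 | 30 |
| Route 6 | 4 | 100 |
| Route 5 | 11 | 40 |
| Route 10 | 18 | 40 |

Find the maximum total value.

1460

Highest margin per pallet first: Route 10 18 > Route 5 11 > Route 8 6 > Route 6 4.
Give Route 10 40 to hit its cap of 40 → 100 left.
Give Route 5 40 to hit its cap of 40 → 60 left.
Route 8 takes 30 to reach its cap of 30 → 30 left.
Route 6: +30 (room for 100) → 30. Pool exhausted.
Total = 6×30 + 4×30 + 11×40 + 18×40 = 1460.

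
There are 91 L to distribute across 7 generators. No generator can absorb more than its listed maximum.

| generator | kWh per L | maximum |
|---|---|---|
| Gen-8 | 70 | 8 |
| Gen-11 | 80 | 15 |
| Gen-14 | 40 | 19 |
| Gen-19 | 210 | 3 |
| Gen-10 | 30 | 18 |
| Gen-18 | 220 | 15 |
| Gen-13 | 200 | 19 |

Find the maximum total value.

Highest kWh per L first: Gen-18 220 > Gen-19 210 > Gen-13 200 > Gen-11 80 > Gen-8 70 > Gen-14 40 > Gen-10 30.
Give Gen-18 15 to hit its cap of 15 — 76 left.
Give Gen-19 3 to hit its cap of 3 — 73 left.
Give Gen-13 19 to hit its cap of 19 — 54 left.
Gen-11: +15 to 15 (cap) — 39 left.
Give Gen-8 8 to hit its cap of 8 — 31 left.
Gen-14: +19 to 19 (cap) — 12 left.
Gen-10 has room for 18 but only 12 remain, so it gets 12.
Total = 70×8 + 80×15 + 40×19 + 210×3 + 30×12 + 220×15 + 200×19 = 10610.

10610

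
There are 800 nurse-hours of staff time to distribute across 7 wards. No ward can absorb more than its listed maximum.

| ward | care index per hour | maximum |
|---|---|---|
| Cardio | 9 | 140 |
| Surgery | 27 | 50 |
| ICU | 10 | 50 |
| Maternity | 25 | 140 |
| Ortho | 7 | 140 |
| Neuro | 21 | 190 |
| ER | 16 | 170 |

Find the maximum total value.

13740

Highest care index per hour first: Surgery 27 > Maternity 25 > Neuro 21 > ER 16 > ICU 10 > Cardio 9 > Ortho 7.
Surgery: +50 to 50 (cap) ; 750 left.
Give Maternity 140 to hit its cap of 140 ; 610 left.
Neuro: +190 to 190 (cap) ; 420 left.
ER: +170 to 170 (cap) ; 250 left.
Give ICU 50 to hit its cap of 50 ; 200 left.
Cardio takes 140 to reach its cap of 140 ; 60 left.
Only 60 left; Ortho takes them to reach 60.
Total = 9×140 + 27×50 + 10×50 + 25×140 + 7×60 + 21×190 + 16×170 = 13740.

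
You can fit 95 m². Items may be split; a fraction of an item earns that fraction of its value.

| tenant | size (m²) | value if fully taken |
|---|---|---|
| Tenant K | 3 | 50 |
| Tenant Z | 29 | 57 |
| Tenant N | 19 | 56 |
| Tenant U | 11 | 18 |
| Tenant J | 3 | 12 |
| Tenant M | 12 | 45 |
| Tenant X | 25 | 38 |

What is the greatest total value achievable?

265.36

Rank by value-to-size ratio: Tenant K 50/3≈16.7, Tenant J 12/3≈4, Tenant M 45/12≈3.75, Tenant N 56/19≈2.95, Tenant Z 57/29≈1.97, Tenant U 18/11≈1.64, Tenant X 38/25≈1.52.
All 3 m² of Tenant K fit (value 50) ; 92 remain.
Tenant J: take in full, 3 m² for value 12 ; 89 left.
Take all of Tenant M (12 m², value 45) ; 77 m² left.
Tenant N: take in full, 19 m² for value 56 ; 58 left.
Take all of Tenant Z (29 m², value 57) ; 29 m² left.
All 11 m² of Tenant U fit (value 18) ; 18 remain.
Fill the last 18 m² with part of Tenant X: 18/25 of it earns 27.36.
Total value = 265.36.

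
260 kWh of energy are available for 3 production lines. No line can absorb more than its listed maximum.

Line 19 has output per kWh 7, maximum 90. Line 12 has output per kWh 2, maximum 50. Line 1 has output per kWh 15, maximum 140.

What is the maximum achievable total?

2790

Highest output per kWh first: Line 1 15 > Line 19 7 > Line 12 2.
Line 1 takes 140 to reach its cap of 140 ; 120 left.
Line 19: +90 to 90 (cap) ; 30 left.
Only 30 left; Line 12 takes them to reach 30.
Total = 7×90 + 2×30 + 15×140 = 2790.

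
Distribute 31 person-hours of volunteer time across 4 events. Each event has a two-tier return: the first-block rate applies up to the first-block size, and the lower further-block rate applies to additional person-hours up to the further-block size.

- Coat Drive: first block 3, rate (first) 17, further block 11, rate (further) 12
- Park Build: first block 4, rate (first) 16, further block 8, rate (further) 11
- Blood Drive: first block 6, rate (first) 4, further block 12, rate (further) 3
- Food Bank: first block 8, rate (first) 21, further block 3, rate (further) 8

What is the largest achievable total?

470

Order all 8 blocks by rate: Food Bank/T1 21 > Coat Drive/T1 17 > Park Build/T1 16 > Coat Drive/T2 12 > Park Build/T2 11 > Food Bank/T2 8 > Blood Drive/T1 4 > Blood Drive/T2 3.
Fill Food Bank T1 block (8 at 21) → 23 left.
Coat Drive/T1 (17): +3 → 20 left.
Park Build/T1 (16): +4 → 16 left.
Fill Coat Drive T2 block (11 at 12) → 5 left.
Park Build/T2: +5 of 8 at 11; pool empty.
Total = 21×8 + 17×3 + 16×4 + 12×11 + 11×5 = 470.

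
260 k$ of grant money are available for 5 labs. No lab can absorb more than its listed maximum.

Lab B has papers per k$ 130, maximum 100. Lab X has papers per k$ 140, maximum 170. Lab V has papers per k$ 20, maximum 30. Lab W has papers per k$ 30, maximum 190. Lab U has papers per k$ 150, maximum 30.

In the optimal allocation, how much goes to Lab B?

60

Order the labs by papers per k$: Lab U 150 > Lab X 140 > Lab B 130 > Lab W 30 > Lab V 20.
Lab U takes 30 to reach its cap of 30 — 230 left.
Lab X takes 170 to reach its cap of 170 — 60 left.
Only 60 left; Lab B takes them to reach 60.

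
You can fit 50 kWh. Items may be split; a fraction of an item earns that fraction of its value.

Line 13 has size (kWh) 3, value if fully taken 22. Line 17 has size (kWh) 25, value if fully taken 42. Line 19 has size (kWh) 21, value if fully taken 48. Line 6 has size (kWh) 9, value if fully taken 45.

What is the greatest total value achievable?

Rank by value-to-size ratio: Line 13 22/3≈7.33, Line 6 45/9≈5, Line 19 48/21≈2.29, Line 17 42/25≈1.68.
All 3 kWh of Line 13 fit (value 22) — 47 remain.
Take all of Line 6 (9 kWh, value 45) — 38 kWh left.
All 21 kWh of Line 19 fit (value 48) — 17 remain.
17 kWh left: a 17/25 share of Line 17 gives 42×17/25 = 28.56.
Total value = 143.56.

143.56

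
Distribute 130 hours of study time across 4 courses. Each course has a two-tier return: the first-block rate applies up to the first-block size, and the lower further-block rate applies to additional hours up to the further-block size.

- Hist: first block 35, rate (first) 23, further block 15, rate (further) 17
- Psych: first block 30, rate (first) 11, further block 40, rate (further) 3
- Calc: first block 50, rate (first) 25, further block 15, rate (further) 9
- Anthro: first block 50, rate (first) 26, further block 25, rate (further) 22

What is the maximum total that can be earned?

Order all 8 blocks by rate: Anthro/first 26 > Calc/first 25 > Hist/first 23 > Anthro/second 22 > Hist/second 17 > Psych/first 11 > Calc/second 9 > Psych/second 3.
Fill Anthro first block (50 at 26) — 80 left.
Calc first at 25: fill all 50 — 30 left.
Hist/first: +30 of 35 at 23; pool empty.
Total = 26×50 + 25×50 + 23×30 = 3240.

3240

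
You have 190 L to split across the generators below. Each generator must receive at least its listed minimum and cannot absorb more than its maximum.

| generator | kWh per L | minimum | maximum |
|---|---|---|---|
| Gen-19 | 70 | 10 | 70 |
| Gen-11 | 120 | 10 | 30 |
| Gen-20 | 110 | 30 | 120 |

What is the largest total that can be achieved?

Meeting every minimum uses 10+10+30 = 50 L, leaving 140.
Rank by kWh per L: Gen-11 120 > Gen-20 110 > Gen-19 70.
Gen-11 takes 20 more to reach its cap of 30 ; 120 left.
Gen-20: +90 to 120 (cap) ; 30 left.
Gen-19 has room for 60 more but only 30 remain, so it gets 40.
Total = 70×40 + 120×30 + 110×120 = 19600.

19600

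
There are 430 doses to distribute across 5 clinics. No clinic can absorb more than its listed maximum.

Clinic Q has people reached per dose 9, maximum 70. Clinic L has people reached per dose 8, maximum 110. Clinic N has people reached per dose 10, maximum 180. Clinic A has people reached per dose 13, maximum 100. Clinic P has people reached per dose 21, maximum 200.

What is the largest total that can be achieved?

Highest people reached per dose first: Clinic P 21 > Clinic A 13 > Clinic N 10 > Clinic Q 9 > Clinic L 8.
Give Clinic P 200 to hit its cap of 200 ; 230 left.
Clinic A takes 100 to reach its cap of 100 ; 130 left.
Clinic N: +130 (room for 180) → 130. Pool exhausted.
Total = 10×130 + 13×100 + 21×200 = 6800.

6800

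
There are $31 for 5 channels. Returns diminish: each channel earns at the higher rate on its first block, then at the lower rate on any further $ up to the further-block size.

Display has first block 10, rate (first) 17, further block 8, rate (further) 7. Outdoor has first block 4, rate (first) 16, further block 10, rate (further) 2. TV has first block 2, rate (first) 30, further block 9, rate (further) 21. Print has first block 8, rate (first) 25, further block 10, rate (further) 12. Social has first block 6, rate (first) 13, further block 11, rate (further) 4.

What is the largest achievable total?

651

Order all 10 blocks by rate: TV/first 30 > Print/first 25 > TV/second 21 > Display/first 17 > Outdoor/first 16 > Social/first 13 > Print/second 12 > Display/second 7 > Social/second 4 > Outdoor/second 2.
TV first at 30: fill all 2 ; 29 left.
Print first at 25: fill all 8 ; 21 left.
TV/second (21): +9 ; 12 left.
Display first at 17: fill all 10 ; 2 left.
2 remain; put them into Outdoor first at 16.
Total = 30×2 + 25×8 + 21×9 + 17×10 + 16×2 = 651.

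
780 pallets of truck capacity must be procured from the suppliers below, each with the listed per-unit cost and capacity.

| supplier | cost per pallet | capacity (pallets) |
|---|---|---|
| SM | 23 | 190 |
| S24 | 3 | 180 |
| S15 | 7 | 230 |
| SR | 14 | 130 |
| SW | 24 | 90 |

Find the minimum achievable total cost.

9540

Fill from the cheapest supplier first.
S24 at 3: take all 180 pallets ; 600 still needed.
Take 230 from S15 at 7 ; need 370 more.
Take 130 from SR at 14 ; need 240 more.
Take 190 from SM at 23 ; need 50 more.
SW (24): take the remaining 50 ; done.
Cost = 180×3 + 230×7 + 130×14 + 190×23 + 50×24 = 9540.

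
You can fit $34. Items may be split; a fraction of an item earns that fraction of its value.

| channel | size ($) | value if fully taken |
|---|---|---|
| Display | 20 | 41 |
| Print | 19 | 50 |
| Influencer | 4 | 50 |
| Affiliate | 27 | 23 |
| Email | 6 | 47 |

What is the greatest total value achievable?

Rank by value-to-size ratio: Influencer 50/4≈12.5, Email 47/6≈7.83, Print 50/19≈2.63, Display 41/20≈2.05, Affiliate 23/27≈0.852.
All 4 $ of Influencer fit (value 50) → 30 remain.
All 6 $ of Email fit (value 47) → 24 remain.
Take all of Print (19 $, value 50) → 5 $ left.
Only 5 $ remain; take 5/20 of Display for value 41×5/20 = 10.25.
Total value = 157.25.

157.25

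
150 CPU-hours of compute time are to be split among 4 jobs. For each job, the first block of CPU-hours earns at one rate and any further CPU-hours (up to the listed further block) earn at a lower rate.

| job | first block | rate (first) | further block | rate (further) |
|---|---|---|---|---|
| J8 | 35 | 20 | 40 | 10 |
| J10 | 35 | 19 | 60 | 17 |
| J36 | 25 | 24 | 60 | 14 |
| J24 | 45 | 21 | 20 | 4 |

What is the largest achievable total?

3080

Order all 8 blocks by rate: J36/tier1 24 > J24/tier1 21 > J8/tier1 20 > J10/tier1 19 > J10/tier2 17 > J36/tier2 14 > J8/tier2 10 > J24/tier2 4.
J36/tier1 (24): +25 → 125 left.
J24 tier1 at 21: fill all 45 → 80 left.
Fill J8 tier1 block (35 at 20) → 45 left.
J10 tier1 at 19: fill all 35 → 10 left.
J10 tier2 at 17: only 10 left, fill 10.
Total = 24×25 + 21×45 + 20×35 + 19×35 + 17×10 = 3080.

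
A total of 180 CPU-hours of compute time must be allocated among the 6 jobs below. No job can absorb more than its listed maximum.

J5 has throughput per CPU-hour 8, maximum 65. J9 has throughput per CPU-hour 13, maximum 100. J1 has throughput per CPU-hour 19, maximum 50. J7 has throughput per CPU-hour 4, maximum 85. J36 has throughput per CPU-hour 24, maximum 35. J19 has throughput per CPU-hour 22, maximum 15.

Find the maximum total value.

Rank by throughput per CPU-hour: J36 24 > J19 22 > J1 19 > J9 13 > J5 8 > J7 4.
Give J36 35 to hit its cap of 35 — 145 left.
J19 takes 15 to reach its cap of 15 — 130 left.
J1: +50 to 50 (cap) — 80 left.
J9 has room for 100 but only 80 remain, so it gets 80.
Total = 13×80 + 19×50 + 24×35 + 22×15 = 3160.

3160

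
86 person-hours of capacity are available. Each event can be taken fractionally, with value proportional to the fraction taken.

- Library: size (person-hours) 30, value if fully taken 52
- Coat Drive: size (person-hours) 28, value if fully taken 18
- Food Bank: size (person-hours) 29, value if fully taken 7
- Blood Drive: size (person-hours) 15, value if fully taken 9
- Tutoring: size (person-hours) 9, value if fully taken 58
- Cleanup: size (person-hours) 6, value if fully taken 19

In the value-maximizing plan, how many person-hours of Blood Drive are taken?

13

Sort by value density: Tutoring 58/9≈6.44, Cleanup 19/6≈3.17, Library 52/30≈1.73, Coat Drive 18/28≈0.643, Blood Drive 9/15≈0.6, Food Bank 7/29≈0.241.
Tutoring: take in full, 9 person-hours for value 58 → 77 left.
Take all of Cleanup (6 person-hours, value 19) → 71 person-hours left.
Take all of Library (30 person-hours, value 52) → 41 person-hours left.
Coat Drive: take in full, 28 person-hours for value 18 → 13 left.
13 person-hours left: a 13/15 share of Blood Drive gives 9×13/15 = 7.8.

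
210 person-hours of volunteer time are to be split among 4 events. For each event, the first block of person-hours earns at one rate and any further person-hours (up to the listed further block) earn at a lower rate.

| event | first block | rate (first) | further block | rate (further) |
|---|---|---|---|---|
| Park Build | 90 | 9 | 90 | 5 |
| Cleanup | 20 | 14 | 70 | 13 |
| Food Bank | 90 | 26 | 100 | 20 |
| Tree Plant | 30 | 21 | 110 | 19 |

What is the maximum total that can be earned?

Order all 8 blocks by rate: Food Bank/first 26 > Tree Plant/first 21 > Food Bank/second 20 > Tree Plant/second 19 > Cleanup/first 14 > Cleanup/second 13 > Park Build/first 9 > Park Build/second 5.
Fill Food Bank first block (90 at 26) ; 120 left.
Tree Plant/first (21): +30 ; 90 left.
Food Bank/second: +90 of 100 at 20; pool empty.
Total = 26×90 + 21×30 + 20×90 = 4770.

4770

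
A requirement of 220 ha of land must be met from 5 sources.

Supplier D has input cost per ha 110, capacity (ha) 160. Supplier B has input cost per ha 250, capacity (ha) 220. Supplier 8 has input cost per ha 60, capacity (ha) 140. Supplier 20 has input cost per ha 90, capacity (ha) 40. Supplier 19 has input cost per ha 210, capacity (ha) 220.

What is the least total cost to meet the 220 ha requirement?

16400

Use sources in increasing cost order.
Supplier 8 at 60: take all 140 ha — 80 still needed.
Supplier 20 (90): use full 40 — 40 ha to go.
Supplier D (110): take the remaining 40 — done.
Supplier 19, Supplier B: unused.
Cost = 140×60 + 40×90 + 40×110 = 16400.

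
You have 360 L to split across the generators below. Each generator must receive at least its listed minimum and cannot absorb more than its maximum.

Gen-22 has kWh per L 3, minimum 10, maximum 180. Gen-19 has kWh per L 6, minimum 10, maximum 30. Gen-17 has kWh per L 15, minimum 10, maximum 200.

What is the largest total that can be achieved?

Meeting every minimum uses 10+10+10 = 30 L, leaving 330.
Order the generators by kWh per L: Gen-17 15 > Gen-19 6 > Gen-22 3.
Give Gen-17 190 more to hit its cap of 200 ; 140 left.
Give Gen-19 20 more to hit its cap of 30 ; 120 left.
Gen-22: +120 (room for 170) → 130. Pool exhausted.
Total = 3×130 + 6×30 + 15×200 = 3570.

3570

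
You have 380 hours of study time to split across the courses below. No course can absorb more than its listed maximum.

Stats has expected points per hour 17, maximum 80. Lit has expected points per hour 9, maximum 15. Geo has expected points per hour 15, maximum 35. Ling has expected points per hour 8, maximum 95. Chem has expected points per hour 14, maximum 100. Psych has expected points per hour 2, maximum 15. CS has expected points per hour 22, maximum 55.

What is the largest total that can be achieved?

5390

Order the courses by expected points per hour: CS 22 > Stats 17 > Geo 15 > Chem 14 > Lit 9 > Ling 8 > Psych 2.
CS takes 55 to reach its cap of 55 — 325 left.
Give Stats 80 to hit its cap of 80 — 245 left.
Geo takes 35 to reach its cap of 35 — 210 left.
Give Chem 100 to hit its cap of 100 — 110 left.
Lit takes 15 to reach its cap of 15 — 95 left.
Ling takes 95 to reach its cap of 95 — 0 left.
Total = 17×80 + 9×15 + 15×35 + 8×95 + 14×100 + 22×55 = 5390.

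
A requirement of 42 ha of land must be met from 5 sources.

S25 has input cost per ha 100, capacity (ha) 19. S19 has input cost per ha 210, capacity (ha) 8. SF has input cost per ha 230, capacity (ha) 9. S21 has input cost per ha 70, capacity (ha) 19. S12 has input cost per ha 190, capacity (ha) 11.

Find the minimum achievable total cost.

3990

Use sources in increasing cost order.
S21 (70): use full 19 — 23 ha to go.
S25 (100): use full 19 — 4 ha to go.
S12 (190): take the remaining 4 — done.
S19, SF: unused.
Cost = 19×70 + 19×100 + 4×190 = 3990.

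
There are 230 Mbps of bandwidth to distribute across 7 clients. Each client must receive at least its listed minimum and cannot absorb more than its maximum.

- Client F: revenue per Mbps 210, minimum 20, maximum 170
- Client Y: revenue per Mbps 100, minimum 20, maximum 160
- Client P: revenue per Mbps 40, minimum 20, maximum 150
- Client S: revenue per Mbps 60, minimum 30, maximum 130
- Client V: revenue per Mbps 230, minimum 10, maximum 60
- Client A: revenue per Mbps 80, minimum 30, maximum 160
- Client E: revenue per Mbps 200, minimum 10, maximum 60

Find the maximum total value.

Meeting every minimum uses 20+20+20+30+10+30+10 = 140 Mbps, leaving 90.
Order the clients by revenue per Mbps: Client V 230 > Client F 210 > Client E 200 > Client Y 100 > Client A 80 > Client S 60 > Client P 40.
Client V: +50 to 60 (cap) — 40 left.
Only 40 left; Client F takes them to reach 60.
Total = 210×60 + 100×20 + 40×20 + 60×30 + 230×60 + 80×30 + 200×10 = 35400.

35400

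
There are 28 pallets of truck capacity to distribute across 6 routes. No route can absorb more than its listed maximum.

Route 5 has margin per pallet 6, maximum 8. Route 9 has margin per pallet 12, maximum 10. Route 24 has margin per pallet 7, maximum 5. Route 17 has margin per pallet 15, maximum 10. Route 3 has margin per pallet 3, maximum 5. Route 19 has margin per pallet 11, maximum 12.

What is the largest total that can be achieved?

Highest margin per pallet first: Route 17 15 > Route 9 12 > Route 19 11 > Route 24 7 > Route 5 6 > Route 3 3.
Route 17 takes 10 to reach its cap of 10 → 18 left.
Route 9 takes 10 to reach its cap of 10 → 8 left.
Only 8 left; Route 19 takes them to reach 8.
Total = 12×10 + 15×10 + 11×8 = 358.

358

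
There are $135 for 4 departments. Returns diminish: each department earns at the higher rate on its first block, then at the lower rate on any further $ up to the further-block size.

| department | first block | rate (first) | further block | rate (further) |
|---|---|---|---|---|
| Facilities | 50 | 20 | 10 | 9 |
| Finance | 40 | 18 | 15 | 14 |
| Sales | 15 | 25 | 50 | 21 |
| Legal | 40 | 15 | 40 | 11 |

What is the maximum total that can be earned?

Order all 8 blocks by rate: Sales/first 25 > Sales/second 21 > Facilities/first 20 > Finance/first 18 > Legal/first 15 > Finance/second 14 > Legal/second 11 > Facilities/second 9.
Fill Sales first block (15 at 25) ; 120 left.
Sales second at 21: fill all 50 ; 70 left.
Fill Facilities first block (50 at 20) ; 20 left.
Finance first at 18: only 20 left, fill 20.
Total = 25×15 + 21×50 + 20×50 + 18×20 = 2785.

2785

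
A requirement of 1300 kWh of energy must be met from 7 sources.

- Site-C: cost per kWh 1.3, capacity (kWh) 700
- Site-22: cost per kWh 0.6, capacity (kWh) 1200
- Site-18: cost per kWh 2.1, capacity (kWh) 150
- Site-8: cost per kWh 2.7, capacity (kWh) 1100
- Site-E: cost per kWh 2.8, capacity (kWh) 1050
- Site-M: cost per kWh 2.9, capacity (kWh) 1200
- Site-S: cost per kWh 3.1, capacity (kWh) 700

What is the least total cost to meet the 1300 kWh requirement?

850

Use sources in increasing cost order.
Site-22 at 0.6: take all 1200 kWh ; 100 still needed.
Site-C at 1.3: take 100 of its 700 ; requirement met.
Site-18, Site-8, Site-E, Site-M, Site-S: unused.
Cost = 1200×0.6 + 100×1.3 = 850.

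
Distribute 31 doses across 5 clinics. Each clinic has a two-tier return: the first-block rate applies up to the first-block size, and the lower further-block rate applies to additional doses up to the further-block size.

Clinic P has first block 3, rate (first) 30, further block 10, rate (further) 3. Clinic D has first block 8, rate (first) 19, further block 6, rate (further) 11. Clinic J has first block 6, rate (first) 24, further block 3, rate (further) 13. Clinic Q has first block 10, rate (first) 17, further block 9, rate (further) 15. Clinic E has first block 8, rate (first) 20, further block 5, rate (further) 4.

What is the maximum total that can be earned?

Rank every tier by rate: Clinic P/T1 30 > Clinic J/T1 24 > Clinic E/T1 20 > Clinic D/T1 19 > Clinic Q/T1 17 > Clinic Q/T2 15 > Clinic J/T2 13 > Clinic D/T2 11 > Clinic E/T2 4 > Clinic P/T2 3.
Clinic P T1 at 30: fill all 3 — 28 left.
Clinic J/T1 (24): +6 — 22 left.
Clinic E/T1 (20): +8 — 14 left.
Clinic D/T1 (19): +8 — 6 left.
Clinic Q T1 at 17: only 6 left, fill 6.
Total = 30×3 + 24×6 + 20×8 + 19×8 + 17×6 = 648.

648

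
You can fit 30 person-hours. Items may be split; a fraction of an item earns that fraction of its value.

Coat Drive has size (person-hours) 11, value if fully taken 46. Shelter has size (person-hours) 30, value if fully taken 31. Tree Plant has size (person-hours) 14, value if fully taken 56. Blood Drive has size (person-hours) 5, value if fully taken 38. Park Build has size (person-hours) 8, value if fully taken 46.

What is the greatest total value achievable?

Best value per unit of size first: Blood Drive 38/5≈7.6, Park Build 46/8≈5.75, Coat Drive 46/11≈4.18, Tree Plant 56/14≈4, Shelter 31/30≈1.03.
Blood Drive: take in full, 5 person-hours for value 38 → 25 left.
All 8 person-hours of Park Build fit (value 46) → 17 remain.
All 11 person-hours of Coat Drive fit (value 46) → 6 remain.
Only 6 person-hours remain; take 6/14 of Tree Plant for value 56×6/14 = 24.
Total value = 154.

154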